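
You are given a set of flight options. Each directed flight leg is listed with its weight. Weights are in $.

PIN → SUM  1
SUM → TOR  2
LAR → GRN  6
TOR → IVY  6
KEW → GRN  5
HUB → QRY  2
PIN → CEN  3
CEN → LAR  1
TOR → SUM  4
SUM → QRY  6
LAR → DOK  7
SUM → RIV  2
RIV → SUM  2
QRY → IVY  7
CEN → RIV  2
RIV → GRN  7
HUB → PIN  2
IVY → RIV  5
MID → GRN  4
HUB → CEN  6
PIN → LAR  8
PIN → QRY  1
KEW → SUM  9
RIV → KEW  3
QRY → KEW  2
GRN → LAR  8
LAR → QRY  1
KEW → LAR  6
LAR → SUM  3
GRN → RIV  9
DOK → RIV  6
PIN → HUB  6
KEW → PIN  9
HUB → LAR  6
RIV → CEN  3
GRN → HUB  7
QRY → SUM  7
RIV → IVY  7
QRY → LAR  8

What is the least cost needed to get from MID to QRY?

$13

Shortest distances from MID:
MID: 0
GRN: 4  (via MID)
HUB: 11  (via GRN)
LAR: 12  (via GRN)
PIN: 13  (via HUB)
QRY: 13  (via HUB)
Shortest route: MID–GRN–HUB–QRY = $13.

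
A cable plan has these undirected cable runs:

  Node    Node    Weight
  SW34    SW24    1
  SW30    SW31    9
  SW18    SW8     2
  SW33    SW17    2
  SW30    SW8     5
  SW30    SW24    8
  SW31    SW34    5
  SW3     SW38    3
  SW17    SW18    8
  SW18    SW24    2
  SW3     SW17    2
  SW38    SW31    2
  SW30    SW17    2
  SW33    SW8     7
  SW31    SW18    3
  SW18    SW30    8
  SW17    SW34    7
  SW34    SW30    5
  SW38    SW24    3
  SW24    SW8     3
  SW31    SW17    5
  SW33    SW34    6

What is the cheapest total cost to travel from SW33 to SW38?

7

Shortest distances from SW33:
SW33: 0
SW17: 2  (via SW33)
SW30: 4  (via SW17)
SW3: 4  (via SW17)
SW34: 6  (via SW33)
SW8: 7  (via SW33)
SW38: 7  (via SW3)
Shortest route: SW33 → SW17 → SW3 → SW38 = 7.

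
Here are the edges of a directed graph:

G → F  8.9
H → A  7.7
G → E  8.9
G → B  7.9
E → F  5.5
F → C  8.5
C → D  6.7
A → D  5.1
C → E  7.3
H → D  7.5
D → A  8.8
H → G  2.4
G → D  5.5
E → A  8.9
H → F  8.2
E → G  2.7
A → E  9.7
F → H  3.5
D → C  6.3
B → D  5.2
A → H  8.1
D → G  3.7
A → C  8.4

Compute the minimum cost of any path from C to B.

Shortest distances from C:
C: 0
D: 6.7  (via C)
E: 7.3  (via C)
G: 10  (via E)
F: 12.8  (via E)
A: 15.5  (via D)
H: 16.3  (via F)
B: 17.9  (via G)
Shortest route: C → E → G → B = 17.9.

17.9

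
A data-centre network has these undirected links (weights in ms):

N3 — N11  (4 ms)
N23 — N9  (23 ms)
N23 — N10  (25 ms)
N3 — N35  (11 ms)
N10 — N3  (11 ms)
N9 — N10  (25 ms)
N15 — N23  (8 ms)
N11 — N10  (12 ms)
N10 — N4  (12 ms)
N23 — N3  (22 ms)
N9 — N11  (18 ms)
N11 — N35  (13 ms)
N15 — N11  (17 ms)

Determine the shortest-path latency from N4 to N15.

41 ms

Settle nodes by increasing distance from N4:
N4: 0
N10: 12  (via N4)
N3: 23  (via N10)
N11: 24  (via N10)
N35: 34  (via N3)
N9: 37  (via N10)
N23: 37  (via N10)
N15: 41  (via N11)
Shortest route: N4–N10–N11–N15 = 41 ms.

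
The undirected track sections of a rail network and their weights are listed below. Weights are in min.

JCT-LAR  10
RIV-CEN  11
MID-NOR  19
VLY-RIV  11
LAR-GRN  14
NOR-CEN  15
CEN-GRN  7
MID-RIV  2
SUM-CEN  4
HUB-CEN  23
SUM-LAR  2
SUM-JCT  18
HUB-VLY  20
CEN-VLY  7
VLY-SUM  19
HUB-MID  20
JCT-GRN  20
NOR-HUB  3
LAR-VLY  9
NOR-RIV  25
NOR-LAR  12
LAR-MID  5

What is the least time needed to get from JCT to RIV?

Shortest distances from JCT:
JCT: 0
LAR: 10  (via JCT)
SUM: 12  (via LAR)
MID: 15  (via LAR)
CEN: 16  (via SUM)
RIV: 17  (via MID)
Shortest route: JCT → LAR → MID → RIV = 17 min.

17 min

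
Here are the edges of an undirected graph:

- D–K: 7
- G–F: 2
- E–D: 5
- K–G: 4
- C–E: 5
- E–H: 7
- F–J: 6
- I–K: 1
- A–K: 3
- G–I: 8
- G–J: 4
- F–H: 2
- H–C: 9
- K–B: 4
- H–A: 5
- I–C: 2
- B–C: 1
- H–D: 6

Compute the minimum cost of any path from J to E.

15

Shortest distances from J:
J: 0
G: 4  (via J)
F: 6  (via J)
H: 8  (via F)
K: 8  (via G)
I: 9  (via K)
A: 11  (via K)
C: 11  (via I)
B: 12  (via K)
D: 14  (via H)
E: 15  (via H)
Shortest route: J–F–H–E = 15.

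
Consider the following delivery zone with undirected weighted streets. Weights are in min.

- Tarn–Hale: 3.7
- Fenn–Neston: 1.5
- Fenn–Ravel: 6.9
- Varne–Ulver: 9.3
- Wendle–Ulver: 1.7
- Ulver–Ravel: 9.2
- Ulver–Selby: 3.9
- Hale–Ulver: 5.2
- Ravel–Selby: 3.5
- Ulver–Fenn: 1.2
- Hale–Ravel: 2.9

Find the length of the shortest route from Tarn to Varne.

18.2 min

Running Dijkstra from Tarn:
Tarn: 0
Hale: 3.7  (via Tarn)
Ravel: 6.6  (via Hale)
Ulver: 8.9  (via Hale)
Selby: 10.1  (via Ravel)
Fenn: 10.1  (via Ulver)
Wendle: 10.6  (via Ulver)
Neston: 11.6  (via Fenn)
Varne: 18.2  (via Ulver)
Shortest route: Tarn–Hale–Ulver–Varne = 18.2 min.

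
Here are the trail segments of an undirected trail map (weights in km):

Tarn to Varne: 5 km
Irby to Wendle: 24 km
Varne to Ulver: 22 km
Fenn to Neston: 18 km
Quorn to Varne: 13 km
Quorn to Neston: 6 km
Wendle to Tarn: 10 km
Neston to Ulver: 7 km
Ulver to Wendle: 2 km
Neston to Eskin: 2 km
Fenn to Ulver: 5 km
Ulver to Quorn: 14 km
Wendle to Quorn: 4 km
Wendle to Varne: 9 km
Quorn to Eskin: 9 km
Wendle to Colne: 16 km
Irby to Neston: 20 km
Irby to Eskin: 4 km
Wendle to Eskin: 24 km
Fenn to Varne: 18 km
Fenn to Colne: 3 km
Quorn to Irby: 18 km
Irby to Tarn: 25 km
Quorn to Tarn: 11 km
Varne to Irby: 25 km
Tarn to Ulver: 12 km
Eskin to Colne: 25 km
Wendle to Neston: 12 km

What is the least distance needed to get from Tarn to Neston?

Shortest distances from Tarn:
Tarn: 0
Varne: 5  (via Tarn)
Wendle: 10  (via Tarn)
Quorn: 11  (via Tarn)
Ulver: 12  (via Tarn)
Fenn: 17  (via Ulver)
Neston: 17  (via Quorn)
Shortest route: Tarn → Quorn → Neston = 17 km.

17 km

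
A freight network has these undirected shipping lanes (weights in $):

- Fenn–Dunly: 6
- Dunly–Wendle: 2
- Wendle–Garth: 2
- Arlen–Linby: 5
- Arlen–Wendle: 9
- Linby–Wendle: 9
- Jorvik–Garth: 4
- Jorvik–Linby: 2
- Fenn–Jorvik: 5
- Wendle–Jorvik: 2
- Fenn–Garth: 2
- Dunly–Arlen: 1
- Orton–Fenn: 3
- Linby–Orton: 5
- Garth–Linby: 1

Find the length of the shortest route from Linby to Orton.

$5

Compare a few routes:
Linby–Garth–Fenn–Orton: 1+2+3 = 6
Linby–Jorvik–Fenn–Orton: 2+5+3 = 10
Linby–Orton: 5 = 5
The minimum is $5 via Linby–Orton.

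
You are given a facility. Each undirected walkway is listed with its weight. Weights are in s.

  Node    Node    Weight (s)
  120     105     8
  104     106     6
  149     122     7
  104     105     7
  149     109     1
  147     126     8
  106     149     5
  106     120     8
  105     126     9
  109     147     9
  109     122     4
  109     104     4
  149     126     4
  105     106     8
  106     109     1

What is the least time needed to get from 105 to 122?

13 s

Running Dijkstra from 105:
105: 0
104: 7  (via 105)
106: 8  (via 105)
120: 8  (via 105)
109: 9  (via 106)
126: 9  (via 105)
149: 10  (via 109)
122: 13  (via 109)
Shortest route: 105–106–109–122 = 13 s.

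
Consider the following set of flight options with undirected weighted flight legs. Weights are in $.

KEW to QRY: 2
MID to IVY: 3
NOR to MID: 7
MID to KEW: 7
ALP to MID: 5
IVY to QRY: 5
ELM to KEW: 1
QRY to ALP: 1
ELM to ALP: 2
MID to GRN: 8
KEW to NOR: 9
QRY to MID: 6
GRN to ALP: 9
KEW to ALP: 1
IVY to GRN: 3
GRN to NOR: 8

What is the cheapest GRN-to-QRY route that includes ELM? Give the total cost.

$14

Best GRN to ELM: GRN → ALP → ELM costing 11
Shortest ELM→QRY: ELM → KEW → QRY = 3
Total via ELM: 11 + 3 = $14.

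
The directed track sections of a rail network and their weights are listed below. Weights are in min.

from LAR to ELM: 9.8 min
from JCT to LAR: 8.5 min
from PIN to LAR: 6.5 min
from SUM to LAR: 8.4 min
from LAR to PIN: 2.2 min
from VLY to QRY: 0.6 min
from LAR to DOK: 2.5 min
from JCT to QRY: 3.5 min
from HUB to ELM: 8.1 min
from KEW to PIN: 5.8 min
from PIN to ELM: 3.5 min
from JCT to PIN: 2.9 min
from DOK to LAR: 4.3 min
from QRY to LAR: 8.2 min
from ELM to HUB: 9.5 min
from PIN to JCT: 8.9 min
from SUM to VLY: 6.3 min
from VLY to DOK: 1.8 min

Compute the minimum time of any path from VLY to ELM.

Compare a few routes:
VLY–DOK–LAR–PIN–ELM: 1.8+4.3+2.2+3.5 = 11.8
VLY–DOK–LAR–ELM: 1.8+4.3+9.8 = 15.9
VLY–QRY–LAR–PIN–ELM: 0.6+8.2+2.2+3.5 = 14.5
Cheapest is VLY–DOK–LAR–PIN–ELM at 11.8 min.

11.8 min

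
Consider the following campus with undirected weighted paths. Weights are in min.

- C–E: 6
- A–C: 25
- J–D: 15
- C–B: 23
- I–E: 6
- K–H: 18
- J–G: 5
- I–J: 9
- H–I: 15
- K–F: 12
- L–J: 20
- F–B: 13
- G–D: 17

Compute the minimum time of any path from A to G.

51 min

Shortest distances from A:
A: 0
C: 25  (via A)
E: 31  (via C)
I: 37  (via E)
J: 46  (via I)
B: 48  (via C)
G: 51  (via J)
Shortest route: A → C → E → I → J → G = 51 min.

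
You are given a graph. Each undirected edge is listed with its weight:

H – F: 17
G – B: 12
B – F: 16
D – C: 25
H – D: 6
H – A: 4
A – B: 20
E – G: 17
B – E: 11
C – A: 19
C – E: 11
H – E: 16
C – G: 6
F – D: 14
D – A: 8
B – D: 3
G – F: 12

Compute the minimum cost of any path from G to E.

Running Dijkstra from G:
G: 0
C: 6  (via G)
B: 12  (via G)
F: 12  (via G)
D: 15  (via B)
E: 17  (via G)
Shortest route: G → E = 17.

17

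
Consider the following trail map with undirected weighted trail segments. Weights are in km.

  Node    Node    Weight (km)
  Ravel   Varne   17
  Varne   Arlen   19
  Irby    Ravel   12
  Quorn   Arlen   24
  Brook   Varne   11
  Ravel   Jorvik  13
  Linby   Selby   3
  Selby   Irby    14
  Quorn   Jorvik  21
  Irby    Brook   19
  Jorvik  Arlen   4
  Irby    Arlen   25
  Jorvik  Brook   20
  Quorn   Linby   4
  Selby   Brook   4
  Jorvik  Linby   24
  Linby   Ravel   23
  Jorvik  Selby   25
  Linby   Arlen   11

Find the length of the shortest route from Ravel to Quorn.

27 km

Settle nodes by increasing distance from Ravel:
Ravel: 0
Irby: 12  (via Ravel)
Jorvik: 13  (via Ravel)
Arlen: 17  (via Jorvik)
Varne: 17  (via Ravel)
Linby: 23  (via Ravel)
Selby: 26  (via Irby)
Quorn: 27  (via Linby)
Shortest route: Ravel–Linby–Quorn = 27 km.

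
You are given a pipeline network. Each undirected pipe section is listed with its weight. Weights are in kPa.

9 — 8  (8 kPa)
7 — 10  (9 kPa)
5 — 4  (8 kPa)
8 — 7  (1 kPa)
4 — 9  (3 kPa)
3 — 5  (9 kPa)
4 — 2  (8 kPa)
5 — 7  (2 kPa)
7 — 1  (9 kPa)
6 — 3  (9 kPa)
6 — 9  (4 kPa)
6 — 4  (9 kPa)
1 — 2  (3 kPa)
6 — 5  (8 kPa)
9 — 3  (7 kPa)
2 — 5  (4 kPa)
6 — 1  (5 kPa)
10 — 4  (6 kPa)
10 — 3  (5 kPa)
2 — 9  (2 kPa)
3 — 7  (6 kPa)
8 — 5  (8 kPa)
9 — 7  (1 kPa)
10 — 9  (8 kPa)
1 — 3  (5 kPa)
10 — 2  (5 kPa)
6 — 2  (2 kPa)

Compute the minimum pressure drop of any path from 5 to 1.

7 kPa

Running Dijkstra from 5:
5: 0
7: 2  (via 5)
8: 3  (via 7)
9: 3  (via 7)
2: 4  (via 5)
4: 6  (via 9)
6: 6  (via 2)
1: 7  (via 2)
Shortest route: 5 → 2 → 1 = 7 kPa.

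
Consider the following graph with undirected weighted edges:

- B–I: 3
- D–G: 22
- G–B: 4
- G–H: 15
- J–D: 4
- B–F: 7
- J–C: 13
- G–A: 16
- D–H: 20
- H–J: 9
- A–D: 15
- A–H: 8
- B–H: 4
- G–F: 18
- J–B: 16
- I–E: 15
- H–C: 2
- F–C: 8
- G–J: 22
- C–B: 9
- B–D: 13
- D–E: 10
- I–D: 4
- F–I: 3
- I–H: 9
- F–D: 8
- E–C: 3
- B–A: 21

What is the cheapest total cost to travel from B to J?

Candidate routes:
B–H–J: 4+9 = 13
B–I–D–J: 3+4+4 = 11
B–J: 16 = 16
The minimum is 11 via B–I–D–J.

11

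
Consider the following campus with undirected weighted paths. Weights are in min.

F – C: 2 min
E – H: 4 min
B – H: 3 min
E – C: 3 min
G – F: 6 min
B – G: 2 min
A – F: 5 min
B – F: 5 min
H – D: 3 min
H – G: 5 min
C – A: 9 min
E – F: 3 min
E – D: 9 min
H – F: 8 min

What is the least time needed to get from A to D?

Enumerating some paths:
A–F–H–D: 5+8+3 = 16
A–F–E–H–D: 5+3+4+3 = 15
The minimum is 15 min via A–F–E–H–D.

15 min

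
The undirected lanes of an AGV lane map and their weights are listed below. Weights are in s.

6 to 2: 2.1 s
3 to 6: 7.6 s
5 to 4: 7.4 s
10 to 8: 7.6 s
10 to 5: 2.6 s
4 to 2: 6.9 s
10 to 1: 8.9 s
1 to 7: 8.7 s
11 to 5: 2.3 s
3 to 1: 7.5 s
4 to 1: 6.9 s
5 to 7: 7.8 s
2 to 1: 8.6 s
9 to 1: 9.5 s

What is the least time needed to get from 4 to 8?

Candidate routes:
4–1–10–8: 6.9+8.9+7.6 = 23.4
4–2–1–10–8: 6.9+8.6+8.9+7.6 = 32
4–5–10–8: 7.4+2.6+7.6 = 17.6
The minimum is 17.6 s via 4–5–10–8.

17.6 s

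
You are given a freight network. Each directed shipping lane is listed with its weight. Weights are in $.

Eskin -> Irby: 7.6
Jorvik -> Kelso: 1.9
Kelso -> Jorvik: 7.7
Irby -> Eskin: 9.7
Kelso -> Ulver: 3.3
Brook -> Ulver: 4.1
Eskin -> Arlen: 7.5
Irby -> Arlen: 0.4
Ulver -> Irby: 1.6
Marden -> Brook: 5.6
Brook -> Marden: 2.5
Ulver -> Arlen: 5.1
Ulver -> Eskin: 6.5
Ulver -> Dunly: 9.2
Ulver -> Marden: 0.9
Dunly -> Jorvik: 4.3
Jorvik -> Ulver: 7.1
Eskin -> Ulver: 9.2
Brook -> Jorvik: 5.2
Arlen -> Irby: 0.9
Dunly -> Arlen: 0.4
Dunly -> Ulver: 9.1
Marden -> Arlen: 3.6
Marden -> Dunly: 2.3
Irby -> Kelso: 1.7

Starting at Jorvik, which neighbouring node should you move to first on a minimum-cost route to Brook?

Kelso

Compare a few routes:
Jorvik - Kelso - Ulver - Marden - Brook: 1.9+3.3+0.9+5.6 = 11.7
Jorvik - Ulver - Marden - Brook: 7.1+0.9+5.6 = 13.6
The minimum is $11.7 via Jorvik - Kelso - Ulver - Marden - Brook.
So from Jorvik the first move is to Kelso.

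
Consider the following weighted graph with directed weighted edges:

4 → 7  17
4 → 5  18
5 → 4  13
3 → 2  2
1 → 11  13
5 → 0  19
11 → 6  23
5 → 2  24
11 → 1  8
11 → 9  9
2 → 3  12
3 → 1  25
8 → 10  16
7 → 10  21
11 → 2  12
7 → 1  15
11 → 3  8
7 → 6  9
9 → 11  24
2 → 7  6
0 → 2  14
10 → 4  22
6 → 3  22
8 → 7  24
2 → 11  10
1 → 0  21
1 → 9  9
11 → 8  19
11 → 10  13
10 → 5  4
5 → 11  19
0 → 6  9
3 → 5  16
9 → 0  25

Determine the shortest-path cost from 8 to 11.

Compare a few routes:
8 → 10 → 5 → 11: 16+4+19 = 39
8 → 7 → 1 → 11: 24+15+13 = 52
The minimum is 39 via 8 → 10 → 5 → 11.

39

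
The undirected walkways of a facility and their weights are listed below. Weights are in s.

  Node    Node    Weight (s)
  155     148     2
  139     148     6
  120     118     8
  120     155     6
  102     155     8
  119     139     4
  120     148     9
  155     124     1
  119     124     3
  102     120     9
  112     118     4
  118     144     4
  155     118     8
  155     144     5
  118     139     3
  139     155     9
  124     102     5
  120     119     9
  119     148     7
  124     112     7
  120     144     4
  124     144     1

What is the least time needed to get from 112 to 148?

10 s

Compare a few routes:
112 → 124 → 155 → 148: 7+1+2 = 10
112 → 118 → 144 → 124 → 155 → 148: 4+4+1+1+2 = 12
112 → 118 → 139 → 148: 4+3+6 = 13
The minimum is 10 s via 112 → 124 → 155 → 148.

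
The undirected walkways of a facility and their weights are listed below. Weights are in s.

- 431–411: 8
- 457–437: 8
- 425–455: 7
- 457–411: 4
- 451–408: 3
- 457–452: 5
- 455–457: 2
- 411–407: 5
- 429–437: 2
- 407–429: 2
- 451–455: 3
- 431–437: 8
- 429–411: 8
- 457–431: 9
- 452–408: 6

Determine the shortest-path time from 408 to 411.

Settle nodes by increasing distance from 408:
408: 0
451: 3  (via 408)
452: 6  (via 408)
455: 6  (via 451)
457: 8  (via 455)
411: 12  (via 457)
Shortest route: 408–451–455–457–411 = 12 s.

12 s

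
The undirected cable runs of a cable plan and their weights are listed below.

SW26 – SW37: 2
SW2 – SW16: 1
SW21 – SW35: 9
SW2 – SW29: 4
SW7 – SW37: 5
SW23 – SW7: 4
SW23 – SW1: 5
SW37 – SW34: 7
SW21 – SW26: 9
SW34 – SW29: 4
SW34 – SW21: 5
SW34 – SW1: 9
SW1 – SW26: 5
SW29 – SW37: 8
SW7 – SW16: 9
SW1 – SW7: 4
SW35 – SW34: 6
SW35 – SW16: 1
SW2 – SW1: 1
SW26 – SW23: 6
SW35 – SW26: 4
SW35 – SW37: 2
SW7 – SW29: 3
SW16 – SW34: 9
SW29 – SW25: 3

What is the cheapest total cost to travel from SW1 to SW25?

8

Settle nodes by increasing distance from SW1:
SW1: 0
SW2: 1  (via SW1)
SW16: 2  (via SW2)
SW35: 3  (via SW16)
SW7: 4  (via SW1)
SW29: 5  (via SW2)
SW26: 5  (via SW1)
SW37: 5  (via SW35)
SW23: 5  (via SW1)
SW25: 8  (via SW29)
Shortest route: SW1–SW2–SW29–SW25 = 8.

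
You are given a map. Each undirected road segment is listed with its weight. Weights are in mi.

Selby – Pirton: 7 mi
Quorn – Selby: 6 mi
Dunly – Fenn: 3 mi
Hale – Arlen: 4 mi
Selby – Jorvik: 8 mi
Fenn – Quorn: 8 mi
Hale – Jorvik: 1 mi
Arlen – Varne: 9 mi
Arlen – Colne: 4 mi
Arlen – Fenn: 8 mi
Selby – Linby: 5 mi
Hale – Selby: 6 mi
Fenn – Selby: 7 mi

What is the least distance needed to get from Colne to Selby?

14 mi

Enumerating some paths:
Colne - Arlen - Hale - Jorvik - Selby: 4+4+1+8 = 17
Colne - Arlen - Hale - Selby: 4+4+6 = 14
The minimum is 14 mi via Colne - Arlen - Hale - Selby.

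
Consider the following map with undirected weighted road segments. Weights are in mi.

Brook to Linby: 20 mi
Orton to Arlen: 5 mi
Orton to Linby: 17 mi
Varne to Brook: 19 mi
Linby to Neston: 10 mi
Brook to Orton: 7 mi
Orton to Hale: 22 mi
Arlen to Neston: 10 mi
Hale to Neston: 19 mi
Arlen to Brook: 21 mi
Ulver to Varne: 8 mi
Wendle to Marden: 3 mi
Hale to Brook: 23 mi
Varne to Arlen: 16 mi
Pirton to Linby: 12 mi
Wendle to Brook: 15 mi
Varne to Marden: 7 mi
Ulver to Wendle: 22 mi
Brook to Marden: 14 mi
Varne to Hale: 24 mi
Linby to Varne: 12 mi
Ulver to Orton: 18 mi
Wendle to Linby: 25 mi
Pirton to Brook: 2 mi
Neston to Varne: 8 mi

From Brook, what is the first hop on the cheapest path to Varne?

Varne

Enumerating some paths:
Brook - Marden - Varne: 14+7 = 21
Brook - Varne: 19 = 19
Brook - Wendle - Marden - Varne: 15+3+7 = 25
Cheapest is Brook - Varne at 19 mi.
So from Brook the first move is to Varne.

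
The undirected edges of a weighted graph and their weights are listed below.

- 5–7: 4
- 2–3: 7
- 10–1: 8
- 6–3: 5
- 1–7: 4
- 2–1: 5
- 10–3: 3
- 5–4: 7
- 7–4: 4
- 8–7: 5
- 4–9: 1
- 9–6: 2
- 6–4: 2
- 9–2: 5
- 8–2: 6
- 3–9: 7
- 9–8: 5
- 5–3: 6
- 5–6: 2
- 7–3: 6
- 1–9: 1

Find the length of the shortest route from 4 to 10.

10

Running Dijkstra from 4:
4: 0
9: 1  (via 4)
1: 2  (via 9)
6: 2  (via 4)
5: 4  (via 6)
7: 4  (via 4)
2: 6  (via 9)
8: 6  (via 9)
3: 7  (via 6)
10: 10  (via 1)
Shortest route: 4–9–1–10 = 10.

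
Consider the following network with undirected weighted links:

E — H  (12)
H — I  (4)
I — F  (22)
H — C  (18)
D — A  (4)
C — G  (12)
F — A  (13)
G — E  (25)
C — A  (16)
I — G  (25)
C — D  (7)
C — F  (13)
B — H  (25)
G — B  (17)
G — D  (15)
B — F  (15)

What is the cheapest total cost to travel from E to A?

Compare a few routes:
E - H - C - D - A: 12+18+7+4 = 41
E - G - D - A: 25+15+4 = 44
E - H - C - A: 12+18+16 = 46
The minimum is 41 via E - H - C - D - A.

41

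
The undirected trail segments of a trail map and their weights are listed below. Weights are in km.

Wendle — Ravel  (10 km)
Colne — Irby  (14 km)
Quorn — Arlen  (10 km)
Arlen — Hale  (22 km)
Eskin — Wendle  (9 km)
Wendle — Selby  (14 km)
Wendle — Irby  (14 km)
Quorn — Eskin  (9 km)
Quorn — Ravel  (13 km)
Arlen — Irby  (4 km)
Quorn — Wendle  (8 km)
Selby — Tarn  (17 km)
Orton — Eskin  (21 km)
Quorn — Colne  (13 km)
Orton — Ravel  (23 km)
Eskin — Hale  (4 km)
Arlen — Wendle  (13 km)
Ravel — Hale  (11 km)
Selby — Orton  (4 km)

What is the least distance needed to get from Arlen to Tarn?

44 km

Running Dijkstra from Arlen:
Arlen: 0
Irby: 4  (via Arlen)
Quorn: 10  (via Arlen)
Wendle: 13  (via Arlen)
Colne: 18  (via Irby)
Eskin: 19  (via Quorn)
Hale: 22  (via Arlen)
Ravel: 23  (via Quorn)
Selby: 27  (via Wendle)
Orton: 31  (via Selby)
Tarn: 44  (via Selby)
Shortest route: Arlen–Wendle–Selby–Tarn = 44 km.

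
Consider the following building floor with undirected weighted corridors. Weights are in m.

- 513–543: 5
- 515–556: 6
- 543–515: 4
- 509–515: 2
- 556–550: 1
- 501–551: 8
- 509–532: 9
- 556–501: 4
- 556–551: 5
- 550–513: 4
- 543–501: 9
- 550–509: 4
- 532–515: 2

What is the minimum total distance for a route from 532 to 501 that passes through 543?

Best 532 to 543: 532–515–543 costing 6
Best 543 to 501: 543–501 costing 9
Total via 543: 6 + 9 = 15 m.

15 m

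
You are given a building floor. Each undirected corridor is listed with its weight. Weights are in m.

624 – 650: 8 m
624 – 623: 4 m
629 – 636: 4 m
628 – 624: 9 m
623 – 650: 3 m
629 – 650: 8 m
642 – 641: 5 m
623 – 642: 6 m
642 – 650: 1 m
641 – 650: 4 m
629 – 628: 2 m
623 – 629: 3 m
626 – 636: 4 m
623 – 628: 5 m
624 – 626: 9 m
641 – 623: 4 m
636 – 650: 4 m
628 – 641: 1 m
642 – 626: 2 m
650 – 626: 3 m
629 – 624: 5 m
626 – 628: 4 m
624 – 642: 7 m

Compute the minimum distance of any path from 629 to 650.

Settle nodes by increasing distance from 629:
629: 0
628: 2  (via 629)
641: 3  (via 628)
623: 3  (via 629)
636: 4  (via 629)
624: 5  (via 629)
626: 6  (via 628)
650: 6  (via 623)
Shortest route: 629–623–650 = 6 m.

6 m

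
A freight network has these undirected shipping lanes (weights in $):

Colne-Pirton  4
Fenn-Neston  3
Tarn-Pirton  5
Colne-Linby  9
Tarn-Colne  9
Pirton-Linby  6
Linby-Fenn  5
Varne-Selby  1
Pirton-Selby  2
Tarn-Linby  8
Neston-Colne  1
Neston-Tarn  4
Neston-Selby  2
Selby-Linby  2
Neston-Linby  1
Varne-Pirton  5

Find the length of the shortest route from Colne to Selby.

Compare a few routes:
Colne–Neston–Linby–Selby: 1+1+2 = 4
Colne–Pirton–Selby: 4+2 = 6
Colne–Neston–Selby: 1+2 = 3
The minimum is $3 via Colne–Neston–Selby.

$3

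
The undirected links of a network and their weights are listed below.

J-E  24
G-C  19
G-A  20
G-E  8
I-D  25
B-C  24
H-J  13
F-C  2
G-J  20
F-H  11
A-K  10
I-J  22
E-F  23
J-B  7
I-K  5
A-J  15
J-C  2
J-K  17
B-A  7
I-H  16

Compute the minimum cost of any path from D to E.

Settle nodes by increasing distance from D:
D: 0
I: 25  (via D)
K: 30  (via I)
A: 40  (via K)
H: 41  (via I)
B: 47  (via A)
J: 47  (via I)
C: 49  (via J)
F: 51  (via C)
G: 60  (via A)
E: 68  (via G)
Shortest route: D → I → K → A → G → E = 68.

68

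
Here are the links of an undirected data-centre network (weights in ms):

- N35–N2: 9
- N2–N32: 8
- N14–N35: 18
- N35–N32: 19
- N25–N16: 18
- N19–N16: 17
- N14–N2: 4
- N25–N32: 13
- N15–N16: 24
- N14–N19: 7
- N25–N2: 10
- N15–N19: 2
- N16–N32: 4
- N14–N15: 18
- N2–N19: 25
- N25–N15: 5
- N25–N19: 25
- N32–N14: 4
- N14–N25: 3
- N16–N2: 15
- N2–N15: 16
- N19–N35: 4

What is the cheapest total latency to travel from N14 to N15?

Candidate routes:
N14 → N15: 18 = 18
N14 → N19 → N15: 7+2 = 9
N14 → N2 → N35 → N19 → N15: 4+9+4+2 = 19
N14 → N25 → N15: 3+5 = 8
Cheapest is N14 → N25 → N15 at 8 ms.

8 ms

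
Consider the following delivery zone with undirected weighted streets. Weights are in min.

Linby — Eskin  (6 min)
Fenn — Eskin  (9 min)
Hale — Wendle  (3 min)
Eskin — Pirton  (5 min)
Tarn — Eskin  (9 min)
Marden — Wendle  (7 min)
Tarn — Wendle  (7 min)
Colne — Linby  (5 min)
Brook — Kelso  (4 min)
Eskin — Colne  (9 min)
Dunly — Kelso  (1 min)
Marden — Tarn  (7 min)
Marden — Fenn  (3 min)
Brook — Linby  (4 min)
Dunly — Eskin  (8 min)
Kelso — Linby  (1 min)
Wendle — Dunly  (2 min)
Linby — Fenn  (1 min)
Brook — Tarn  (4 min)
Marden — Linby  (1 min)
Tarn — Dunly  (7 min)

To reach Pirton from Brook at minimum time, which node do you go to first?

Candidate routes:
Brook–Kelso–Dunly–Eskin–Pirton: 4+1+8+5 = 18
Brook–Tarn–Eskin–Pirton: 4+9+5 = 18
Brook–Kelso–Linby–Eskin–Pirton: 4+1+6+5 = 16
Brook–Linby–Eskin–Pirton: 4+6+5 = 15
Cheapest is Brook–Linby–Eskin–Pirton at 15 min.
So from Brook the first move is to Linby.

Linby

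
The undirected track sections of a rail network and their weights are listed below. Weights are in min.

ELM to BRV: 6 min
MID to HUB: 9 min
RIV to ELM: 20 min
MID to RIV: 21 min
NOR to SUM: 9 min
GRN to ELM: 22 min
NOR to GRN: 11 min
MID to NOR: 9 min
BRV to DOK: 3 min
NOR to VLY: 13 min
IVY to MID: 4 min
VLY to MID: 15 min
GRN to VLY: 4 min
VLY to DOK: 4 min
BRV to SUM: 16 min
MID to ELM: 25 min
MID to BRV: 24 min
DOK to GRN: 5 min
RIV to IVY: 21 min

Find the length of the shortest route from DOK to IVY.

Running Dijkstra from DOK:
DOK: 0
BRV: 3  (via DOK)
VLY: 4  (via DOK)
GRN: 5  (via DOK)
ELM: 9  (via BRV)
NOR: 16  (via GRN)
MID: 19  (via VLY)
SUM: 19  (via BRV)
IVY: 23  (via MID)
Shortest route: DOK → VLY → MID → IVY = 23 min.

23 min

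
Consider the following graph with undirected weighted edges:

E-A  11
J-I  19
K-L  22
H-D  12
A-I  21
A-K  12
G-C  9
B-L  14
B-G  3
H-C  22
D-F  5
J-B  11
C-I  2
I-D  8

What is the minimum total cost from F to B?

Compare a few routes:
F → D → I → C → G → B: 5+8+2+9+3 = 27
F → D → I → J → B: 5+8+19+11 = 43
Cheapest is F → D → I → C → G → B at 27.

27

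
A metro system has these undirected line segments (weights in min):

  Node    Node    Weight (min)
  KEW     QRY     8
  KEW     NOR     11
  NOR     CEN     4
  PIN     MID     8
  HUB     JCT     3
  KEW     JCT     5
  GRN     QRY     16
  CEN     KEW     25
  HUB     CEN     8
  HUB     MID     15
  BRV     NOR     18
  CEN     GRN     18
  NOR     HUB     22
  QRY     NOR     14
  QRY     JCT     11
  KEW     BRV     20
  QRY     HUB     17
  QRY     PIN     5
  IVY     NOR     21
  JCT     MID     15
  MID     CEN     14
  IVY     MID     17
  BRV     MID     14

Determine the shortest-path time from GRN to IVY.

Enumerating some paths:
GRN → CEN → MID → IVY: 18+14+17 = 49
GRN → CEN → NOR → IVY: 18+4+21 = 43
GRN → QRY → PIN → MID → IVY: 16+5+8+17 = 46
GRN → QRY → NOR → IVY: 16+14+21 = 51
Cheapest is GRN → CEN → NOR → IVY at 43 min.

43 min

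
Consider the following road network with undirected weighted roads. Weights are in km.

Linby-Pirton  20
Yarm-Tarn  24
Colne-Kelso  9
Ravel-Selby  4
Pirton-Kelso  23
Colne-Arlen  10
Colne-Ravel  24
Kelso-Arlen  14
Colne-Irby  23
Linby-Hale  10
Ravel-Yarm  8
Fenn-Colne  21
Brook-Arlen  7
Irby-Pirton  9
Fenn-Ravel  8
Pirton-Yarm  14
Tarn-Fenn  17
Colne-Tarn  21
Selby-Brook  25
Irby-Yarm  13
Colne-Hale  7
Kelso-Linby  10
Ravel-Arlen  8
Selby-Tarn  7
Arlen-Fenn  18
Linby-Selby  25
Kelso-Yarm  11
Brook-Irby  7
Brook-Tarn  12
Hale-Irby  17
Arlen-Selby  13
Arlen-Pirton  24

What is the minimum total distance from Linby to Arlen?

24 km

Running Dijkstra from Linby:
Linby: 0
Kelso: 10  (via Linby)
Hale: 10  (via Linby)
Colne: 17  (via Hale)
Pirton: 20  (via Linby)
Yarm: 21  (via Kelso)
Arlen: 24  (via Kelso)
Shortest route: Linby–Kelso–Arlen = 24 km.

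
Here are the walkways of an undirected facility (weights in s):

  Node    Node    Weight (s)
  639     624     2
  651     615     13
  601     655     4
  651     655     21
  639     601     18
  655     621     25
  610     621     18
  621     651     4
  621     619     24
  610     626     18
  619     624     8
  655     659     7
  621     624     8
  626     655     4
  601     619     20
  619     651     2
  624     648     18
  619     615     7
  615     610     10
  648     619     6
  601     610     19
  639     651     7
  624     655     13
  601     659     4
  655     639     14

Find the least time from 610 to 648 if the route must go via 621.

30 s

Best 610 to 621: 610 → 621 costing 18
Best 621 to 648: 621 → 651 → 619 → 648 costing 12
Total via 621: 18 + 12 = 30 s.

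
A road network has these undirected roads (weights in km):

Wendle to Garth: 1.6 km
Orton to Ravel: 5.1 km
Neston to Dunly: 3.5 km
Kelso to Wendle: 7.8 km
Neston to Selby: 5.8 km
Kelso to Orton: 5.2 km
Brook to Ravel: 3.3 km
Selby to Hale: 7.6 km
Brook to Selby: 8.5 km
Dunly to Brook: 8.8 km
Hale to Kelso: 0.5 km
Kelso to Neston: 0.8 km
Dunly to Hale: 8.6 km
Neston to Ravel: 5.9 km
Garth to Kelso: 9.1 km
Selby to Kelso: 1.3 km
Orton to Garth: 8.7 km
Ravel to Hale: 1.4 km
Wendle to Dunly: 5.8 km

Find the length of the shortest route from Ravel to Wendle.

9.7 km

Enumerating some paths:
Ravel - Hale - Kelso - Garth - Wendle: 1.4+0.5+9.1+1.6 = 12.6
Ravel - Hale - Kelso - Wendle: 1.4+0.5+7.8 = 9.7
Ravel - Hale - Kelso - Neston - Dunly - Wendle: 1.4+0.5+0.8+3.5+5.8 = 12
The minimum is 9.7 km via Ravel - Hale - Kelso - Wendle.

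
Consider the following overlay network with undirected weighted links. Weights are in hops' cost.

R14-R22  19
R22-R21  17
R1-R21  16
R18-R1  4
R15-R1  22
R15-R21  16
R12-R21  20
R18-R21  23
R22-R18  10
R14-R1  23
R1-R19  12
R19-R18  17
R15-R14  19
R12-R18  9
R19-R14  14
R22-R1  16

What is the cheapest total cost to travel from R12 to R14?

Candidate routes:
R12–R18–R1–R14: 9+4+23 = 36
R12–R18–R22–R14: 9+10+19 = 38
R12–R18–R1–R19–R14: 9+4+12+14 = 39
R12–R18–R19–R14: 9+17+14 = 40
The minimum is 36 hops' cost via R12–R18–R1–R14.

36 hops' cost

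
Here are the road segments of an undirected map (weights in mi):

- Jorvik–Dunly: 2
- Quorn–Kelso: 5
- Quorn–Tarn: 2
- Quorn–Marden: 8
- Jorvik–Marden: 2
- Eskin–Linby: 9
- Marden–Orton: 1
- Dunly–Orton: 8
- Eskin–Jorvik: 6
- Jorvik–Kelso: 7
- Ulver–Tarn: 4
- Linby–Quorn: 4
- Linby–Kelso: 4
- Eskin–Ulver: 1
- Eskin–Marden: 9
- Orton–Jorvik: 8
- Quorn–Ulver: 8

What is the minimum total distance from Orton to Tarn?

Candidate routes:
Orton - Marden - Quorn - Tarn: 1+8+2 = 11
Orton - Marden - Eskin - Ulver - Tarn: 1+9+1+4 = 15
Orton - Marden - Jorvik - Eskin - Ulver - Tarn: 1+2+6+1+4 = 14
Cheapest is Orton - Marden - Quorn - Tarn at 11 mi.

11 mi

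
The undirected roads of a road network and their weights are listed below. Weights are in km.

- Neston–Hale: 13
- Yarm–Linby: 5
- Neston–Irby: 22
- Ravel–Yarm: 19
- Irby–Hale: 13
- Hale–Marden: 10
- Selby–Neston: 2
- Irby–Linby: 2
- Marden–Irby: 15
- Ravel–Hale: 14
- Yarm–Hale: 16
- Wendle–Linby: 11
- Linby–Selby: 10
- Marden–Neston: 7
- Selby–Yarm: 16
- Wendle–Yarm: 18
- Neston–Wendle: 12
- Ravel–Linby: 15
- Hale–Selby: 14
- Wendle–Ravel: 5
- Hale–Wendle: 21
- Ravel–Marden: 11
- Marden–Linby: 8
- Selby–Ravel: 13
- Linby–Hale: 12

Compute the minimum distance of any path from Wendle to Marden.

16 km

Enumerating some paths:
Wendle → Neston → Marden: 12+7 = 19
Wendle → Ravel → Marden: 5+11 = 16
Wendle → Linby → Marden: 11+8 = 19
The minimum is 16 km via Wendle → Ravel → Marden.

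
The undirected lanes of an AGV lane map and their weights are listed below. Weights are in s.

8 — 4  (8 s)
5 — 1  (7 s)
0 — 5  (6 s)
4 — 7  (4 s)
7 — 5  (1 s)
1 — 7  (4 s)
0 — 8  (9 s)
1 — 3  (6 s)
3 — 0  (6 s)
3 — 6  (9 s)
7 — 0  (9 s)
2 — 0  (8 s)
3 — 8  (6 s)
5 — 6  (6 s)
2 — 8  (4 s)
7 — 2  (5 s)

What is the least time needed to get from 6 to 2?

12 s

Running Dijkstra from 6:
6: 0
5: 6  (via 6)
7: 7  (via 5)
3: 9  (via 6)
1: 11  (via 7)
4: 11  (via 7)
0: 12  (via 5)
2: 12  (via 7)
Shortest route: 6 → 5 → 7 → 2 = 12 s.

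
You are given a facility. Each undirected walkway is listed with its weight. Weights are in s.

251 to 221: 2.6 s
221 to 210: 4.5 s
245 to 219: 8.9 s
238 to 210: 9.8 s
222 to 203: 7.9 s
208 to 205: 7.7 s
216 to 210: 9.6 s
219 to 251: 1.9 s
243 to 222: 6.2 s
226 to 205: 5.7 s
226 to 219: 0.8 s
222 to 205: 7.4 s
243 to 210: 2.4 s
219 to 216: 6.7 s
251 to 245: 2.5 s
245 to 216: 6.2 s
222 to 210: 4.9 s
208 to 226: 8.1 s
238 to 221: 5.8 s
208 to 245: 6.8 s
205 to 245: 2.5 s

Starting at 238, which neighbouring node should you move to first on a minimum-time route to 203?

210

Candidate routes:
238 → 210 → 222 → 203: 9.8+4.9+7.9 = 22.6
238 → 221 → 210 → 243 → 222 → 203: 5.8+4.5+2.4+6.2+7.9 = 26.8
238 → 221 → 210 → 222 → 203: 5.8+4.5+4.9+7.9 = 23.1
238 → 210 → 243 → 222 → 203: 9.8+2.4+6.2+7.9 = 26.3
Cheapest is 238 → 210 → 222 → 203 at 22.6 s.
So from 238 the first move is to 210.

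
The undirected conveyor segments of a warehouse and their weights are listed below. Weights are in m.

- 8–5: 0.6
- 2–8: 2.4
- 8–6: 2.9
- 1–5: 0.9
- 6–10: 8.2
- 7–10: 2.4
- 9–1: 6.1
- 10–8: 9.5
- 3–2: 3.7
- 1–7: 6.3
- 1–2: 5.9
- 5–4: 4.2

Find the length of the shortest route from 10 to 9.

Compare a few routes:
10–8–5–1–9: 9.5+0.6+0.9+6.1 = 17.1
10–7–1–9: 2.4+6.3+6.1 = 14.8
10–6–8–5–1–9: 8.2+2.9+0.6+0.9+6.1 = 18.7
The minimum is 14.8 m via 10–7–1–9.

14.8 m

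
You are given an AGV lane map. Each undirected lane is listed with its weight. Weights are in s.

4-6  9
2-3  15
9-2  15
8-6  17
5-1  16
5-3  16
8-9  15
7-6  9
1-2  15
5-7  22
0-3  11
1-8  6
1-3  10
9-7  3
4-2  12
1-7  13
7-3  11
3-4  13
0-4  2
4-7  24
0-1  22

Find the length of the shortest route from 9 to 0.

23 s

Enumerating some paths:
9–7–6–4–0: 3+9+9+2 = 23
9–2–4–0: 15+12+2 = 29
9–7–3–0: 3+11+11 = 25
The minimum is 23 s via 9–7–6–4–0.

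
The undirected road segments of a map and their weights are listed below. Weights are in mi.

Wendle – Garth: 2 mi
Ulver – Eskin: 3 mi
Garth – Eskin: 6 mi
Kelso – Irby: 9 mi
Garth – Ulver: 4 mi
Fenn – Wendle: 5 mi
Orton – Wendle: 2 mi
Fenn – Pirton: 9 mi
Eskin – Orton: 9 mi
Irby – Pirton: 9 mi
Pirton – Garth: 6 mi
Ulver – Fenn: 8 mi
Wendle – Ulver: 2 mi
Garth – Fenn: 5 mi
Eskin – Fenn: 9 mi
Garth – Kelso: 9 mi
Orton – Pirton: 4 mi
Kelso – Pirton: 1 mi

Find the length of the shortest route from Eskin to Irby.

Running Dijkstra from Eskin:
Eskin: 0
Ulver: 3  (via Eskin)
Wendle: 5  (via Ulver)
Garth: 6  (via Eskin)
Orton: 7  (via Wendle)
Fenn: 9  (via Eskin)
Pirton: 11  (via Orton)
Kelso: 12  (via Pirton)
Irby: 20  (via Pirton)
Shortest route: Eskin → Ulver → Wendle → Orton → Pirton → Irby = 20 mi.

20 mi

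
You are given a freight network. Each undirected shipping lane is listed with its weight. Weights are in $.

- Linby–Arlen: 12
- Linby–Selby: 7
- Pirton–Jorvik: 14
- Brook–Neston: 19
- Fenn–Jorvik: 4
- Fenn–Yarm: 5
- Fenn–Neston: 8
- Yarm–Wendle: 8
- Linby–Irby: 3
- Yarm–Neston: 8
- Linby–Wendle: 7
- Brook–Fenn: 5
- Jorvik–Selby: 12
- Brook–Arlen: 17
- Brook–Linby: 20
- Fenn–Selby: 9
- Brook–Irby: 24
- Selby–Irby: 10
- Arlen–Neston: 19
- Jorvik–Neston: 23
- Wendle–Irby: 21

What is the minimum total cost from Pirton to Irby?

Candidate routes:
Pirton → Jorvik → Selby → Irby: 14+12+10 = 36
Pirton → Jorvik → Fenn → Selby → Irby: 14+4+9+10 = 37
Cheapest is Pirton → Jorvik → Selby → Irby at $36.

$36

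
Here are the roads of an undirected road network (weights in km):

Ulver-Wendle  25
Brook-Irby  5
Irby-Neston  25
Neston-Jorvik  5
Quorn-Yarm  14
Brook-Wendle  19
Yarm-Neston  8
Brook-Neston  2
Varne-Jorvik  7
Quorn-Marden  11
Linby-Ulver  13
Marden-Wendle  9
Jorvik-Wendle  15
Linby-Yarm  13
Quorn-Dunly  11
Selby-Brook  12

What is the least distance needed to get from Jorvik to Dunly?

Shortest distances from Jorvik:
Jorvik: 0
Neston: 5  (via Jorvik)
Varne: 7  (via Jorvik)
Brook: 7  (via Neston)
Irby: 12  (via Brook)
Yarm: 13  (via Neston)
Wendle: 15  (via Jorvik)
Selby: 19  (via Brook)
Marden: 24  (via Wendle)
Linby: 26  (via Yarm)
Quorn: 27  (via Yarm)
Dunly: 38  (via Quorn)
Shortest route: Jorvik–Neston–Yarm–Quorn–Dunly = 38 km.

38 km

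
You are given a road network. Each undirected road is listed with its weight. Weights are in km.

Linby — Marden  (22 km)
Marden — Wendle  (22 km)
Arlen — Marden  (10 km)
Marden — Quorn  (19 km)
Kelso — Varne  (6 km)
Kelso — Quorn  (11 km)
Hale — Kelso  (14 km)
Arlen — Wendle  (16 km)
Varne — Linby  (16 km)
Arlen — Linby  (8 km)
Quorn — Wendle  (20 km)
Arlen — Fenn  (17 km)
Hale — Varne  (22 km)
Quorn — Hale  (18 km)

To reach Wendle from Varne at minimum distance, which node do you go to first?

Enumerating some paths:
Varne → Linby → Arlen → Marden → Wendle: 16+8+10+22 = 56
Varne → Linby → Arlen → Wendle: 16+8+16 = 40
Varne → Kelso → Quorn → Marden → Wendle: 6+11+19+22 = 58
Varne → Kelso → Quorn → Wendle: 6+11+20 = 37
Cheapest is Varne → Kelso → Quorn → Wendle at 37 km.
So from Varne the first move is to Kelso.

Kelso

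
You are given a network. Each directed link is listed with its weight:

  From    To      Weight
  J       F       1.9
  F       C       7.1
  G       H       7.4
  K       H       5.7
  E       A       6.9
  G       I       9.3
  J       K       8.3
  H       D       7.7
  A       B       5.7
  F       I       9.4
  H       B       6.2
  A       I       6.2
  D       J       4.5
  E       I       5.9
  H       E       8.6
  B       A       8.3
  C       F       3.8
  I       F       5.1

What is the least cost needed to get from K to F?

Running Dijkstra from K:
K: 0
H: 5.7  (via K)
B: 11.9  (via H)
D: 13.4  (via H)
E: 14.3  (via H)
J: 17.9  (via D)
F: 19.8  (via J)
Shortest route: K → H → D → J → F = 19.8.

19.8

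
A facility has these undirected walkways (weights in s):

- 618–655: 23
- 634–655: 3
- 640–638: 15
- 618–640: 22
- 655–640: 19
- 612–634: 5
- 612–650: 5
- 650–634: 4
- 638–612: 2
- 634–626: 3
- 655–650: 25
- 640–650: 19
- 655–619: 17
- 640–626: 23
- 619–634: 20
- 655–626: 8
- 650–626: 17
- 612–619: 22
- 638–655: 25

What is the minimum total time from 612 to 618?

Enumerating some paths:
612 - 634 - 655 - 618: 5+3+23 = 31
612 - 650 - 634 - 655 - 618: 5+4+3+23 = 35
The minimum is 31 s via 612 - 634 - 655 - 618.

31 s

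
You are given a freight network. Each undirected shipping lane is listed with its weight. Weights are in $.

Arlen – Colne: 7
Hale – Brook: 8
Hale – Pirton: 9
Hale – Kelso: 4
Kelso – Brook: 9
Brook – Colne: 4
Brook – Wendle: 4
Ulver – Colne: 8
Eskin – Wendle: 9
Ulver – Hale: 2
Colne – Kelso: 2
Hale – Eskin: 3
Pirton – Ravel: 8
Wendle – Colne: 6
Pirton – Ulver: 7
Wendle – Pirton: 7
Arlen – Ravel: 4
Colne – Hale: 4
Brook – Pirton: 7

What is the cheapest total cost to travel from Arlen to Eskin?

Candidate routes:
Arlen - Colne - Hale - Eskin: 7+4+3 = 14
Arlen - Colne - Ulver - Hale - Eskin: 7+8+2+3 = 20
Arlen - Colne - Brook - Hale - Eskin: 7+4+8+3 = 22
Arlen - Colne - Kelso - Hale - Eskin: 7+2+4+3 = 16
The minimum is $14 via Arlen - Colne - Hale - Eskin.

$14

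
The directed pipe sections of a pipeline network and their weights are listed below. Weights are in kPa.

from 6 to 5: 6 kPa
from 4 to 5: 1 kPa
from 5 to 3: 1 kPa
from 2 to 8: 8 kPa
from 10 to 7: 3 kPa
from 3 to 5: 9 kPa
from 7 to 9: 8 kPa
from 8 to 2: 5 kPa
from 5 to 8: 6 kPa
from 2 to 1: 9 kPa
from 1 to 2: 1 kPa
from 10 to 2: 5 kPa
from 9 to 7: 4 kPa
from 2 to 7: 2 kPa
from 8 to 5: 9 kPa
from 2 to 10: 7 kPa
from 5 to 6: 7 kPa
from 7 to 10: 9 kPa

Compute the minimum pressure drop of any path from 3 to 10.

27 kPa

Candidate routes:
3 → 5 → 8 → 2 → 7 → 10: 9+6+5+2+9 = 31
3 → 5 → 8 → 2 → 10: 9+6+5+7 = 27
The minimum is 27 kPa via 3 → 5 → 8 → 2 → 10.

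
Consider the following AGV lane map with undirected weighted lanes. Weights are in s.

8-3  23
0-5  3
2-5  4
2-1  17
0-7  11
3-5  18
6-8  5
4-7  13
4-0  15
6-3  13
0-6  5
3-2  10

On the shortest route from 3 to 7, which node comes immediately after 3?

2

Enumerating some paths:
3–5–0–7: 18+3+11 = 32
3–8–6–0–7: 23+5+5+11 = 44
3–2–5–0–7: 10+4+3+11 = 28
3–6–0–7: 13+5+11 = 29
The minimum is 28 s via 3–2–5–0–7.
So from 3 the first move is to 2.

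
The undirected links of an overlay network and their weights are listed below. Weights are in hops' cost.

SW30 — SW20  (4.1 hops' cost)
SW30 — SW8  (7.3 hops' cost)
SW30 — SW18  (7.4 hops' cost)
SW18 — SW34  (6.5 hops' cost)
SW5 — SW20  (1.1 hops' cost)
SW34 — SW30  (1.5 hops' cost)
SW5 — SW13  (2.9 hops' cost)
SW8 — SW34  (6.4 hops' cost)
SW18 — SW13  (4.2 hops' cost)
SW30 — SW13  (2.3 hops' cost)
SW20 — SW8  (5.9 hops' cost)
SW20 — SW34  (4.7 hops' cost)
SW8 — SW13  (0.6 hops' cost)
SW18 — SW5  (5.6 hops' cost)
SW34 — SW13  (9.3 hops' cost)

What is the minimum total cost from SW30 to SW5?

Settle nodes by increasing distance from SW30:
SW30: 0
SW34: 1.5  (via SW30)
SW13: 2.3  (via SW30)
SW8: 2.9  (via SW13)
SW20: 4.1  (via SW30)
SW5: 5.2  (via SW13)
Shortest route: SW30–SW13–SW5 = 5.2 hops' cost.

5.2 hops' cost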